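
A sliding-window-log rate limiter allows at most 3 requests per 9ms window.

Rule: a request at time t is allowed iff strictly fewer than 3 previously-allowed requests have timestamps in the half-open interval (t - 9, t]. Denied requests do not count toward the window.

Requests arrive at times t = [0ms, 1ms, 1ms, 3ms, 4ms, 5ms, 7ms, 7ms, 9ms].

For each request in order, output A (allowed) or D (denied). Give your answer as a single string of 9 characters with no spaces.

Answer: AAADDDDDA

Derivation:
Tracking allowed requests in the window:
  req#1 t=0ms: ALLOW
  req#2 t=1ms: ALLOW
  req#3 t=1ms: ALLOW
  req#4 t=3ms: DENY
  req#5 t=4ms: DENY
  req#6 t=5ms: DENY
  req#7 t=7ms: DENY
  req#8 t=7ms: DENY
  req#9 t=9ms: ALLOW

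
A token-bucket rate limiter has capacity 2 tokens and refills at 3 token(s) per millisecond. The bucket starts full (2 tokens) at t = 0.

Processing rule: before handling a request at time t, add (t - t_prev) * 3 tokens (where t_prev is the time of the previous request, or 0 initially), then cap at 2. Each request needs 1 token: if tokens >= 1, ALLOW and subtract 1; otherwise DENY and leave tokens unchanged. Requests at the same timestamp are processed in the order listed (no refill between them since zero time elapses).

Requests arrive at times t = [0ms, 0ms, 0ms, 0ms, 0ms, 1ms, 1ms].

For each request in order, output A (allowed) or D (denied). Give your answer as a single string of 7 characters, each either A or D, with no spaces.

Simulating step by step:
  req#1 t=0ms: ALLOW
  req#2 t=0ms: ALLOW
  req#3 t=0ms: DENY
  req#4 t=0ms: DENY
  req#5 t=0ms: DENY
  req#6 t=1ms: ALLOW
  req#7 t=1ms: ALLOW

Answer: AADDDAA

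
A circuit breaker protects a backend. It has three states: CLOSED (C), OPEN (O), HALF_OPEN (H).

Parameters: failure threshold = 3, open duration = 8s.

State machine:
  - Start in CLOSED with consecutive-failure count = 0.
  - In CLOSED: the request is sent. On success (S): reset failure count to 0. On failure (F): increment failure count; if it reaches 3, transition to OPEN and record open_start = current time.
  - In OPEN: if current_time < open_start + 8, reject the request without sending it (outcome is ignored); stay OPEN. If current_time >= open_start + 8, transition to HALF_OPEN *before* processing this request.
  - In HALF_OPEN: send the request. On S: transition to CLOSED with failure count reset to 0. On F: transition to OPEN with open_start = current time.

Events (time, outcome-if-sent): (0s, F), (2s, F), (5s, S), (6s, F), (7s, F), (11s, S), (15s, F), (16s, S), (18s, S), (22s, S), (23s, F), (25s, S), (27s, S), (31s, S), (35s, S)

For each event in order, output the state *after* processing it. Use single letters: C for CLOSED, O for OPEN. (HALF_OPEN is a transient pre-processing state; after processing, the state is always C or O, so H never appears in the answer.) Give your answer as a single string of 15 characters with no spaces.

State after each event:
  event#1 t=0s outcome=F: state=CLOSED
  event#2 t=2s outcome=F: state=CLOSED
  event#3 t=5s outcome=S: state=CLOSED
  event#4 t=6s outcome=F: state=CLOSED
  event#5 t=7s outcome=F: state=CLOSED
  event#6 t=11s outcome=S: state=CLOSED
  event#7 t=15s outcome=F: state=CLOSED
  event#8 t=16s outcome=S: state=CLOSED
  event#9 t=18s outcome=S: state=CLOSED
  event#10 t=22s outcome=S: state=CLOSED
  event#11 t=23s outcome=F: state=CLOSED
  event#12 t=25s outcome=S: state=CLOSED
  event#13 t=27s outcome=S: state=CLOSED
  event#14 t=31s outcome=S: state=CLOSED
  event#15 t=35s outcome=S: state=CLOSED

Answer: CCCCCCCCCCCCCCC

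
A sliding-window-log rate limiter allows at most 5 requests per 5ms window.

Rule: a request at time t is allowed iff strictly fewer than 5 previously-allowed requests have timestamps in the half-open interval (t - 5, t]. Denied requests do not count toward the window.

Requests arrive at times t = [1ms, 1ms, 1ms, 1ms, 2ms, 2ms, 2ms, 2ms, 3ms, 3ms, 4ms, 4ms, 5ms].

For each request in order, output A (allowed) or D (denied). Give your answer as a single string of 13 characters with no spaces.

Answer: AAAAADDDDDDDD

Derivation:
Tracking allowed requests in the window:
  req#1 t=1ms: ALLOW
  req#2 t=1ms: ALLOW
  req#3 t=1ms: ALLOW
  req#4 t=1ms: ALLOW
  req#5 t=2ms: ALLOW
  req#6 t=2ms: DENY
  req#7 t=2ms: DENY
  req#8 t=2ms: DENY
  req#9 t=3ms: DENY
  req#10 t=3ms: DENY
  req#11 t=4ms: DENY
  req#12 t=4ms: DENY
  req#13 t=5ms: DENY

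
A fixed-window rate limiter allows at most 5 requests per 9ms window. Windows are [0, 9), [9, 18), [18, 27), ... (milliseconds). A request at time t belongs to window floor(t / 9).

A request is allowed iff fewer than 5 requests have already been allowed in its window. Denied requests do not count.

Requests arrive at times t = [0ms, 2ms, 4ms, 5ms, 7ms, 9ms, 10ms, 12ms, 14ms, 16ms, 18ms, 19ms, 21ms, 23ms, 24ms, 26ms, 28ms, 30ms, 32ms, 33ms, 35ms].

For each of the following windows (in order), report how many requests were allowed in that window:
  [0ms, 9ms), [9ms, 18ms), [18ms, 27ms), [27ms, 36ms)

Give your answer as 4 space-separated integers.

Processing requests:
  req#1 t=0ms (window 0): ALLOW
  req#2 t=2ms (window 0): ALLOW
  req#3 t=4ms (window 0): ALLOW
  req#4 t=5ms (window 0): ALLOW
  req#5 t=7ms (window 0): ALLOW
  req#6 t=9ms (window 1): ALLOW
  req#7 t=10ms (window 1): ALLOW
  req#8 t=12ms (window 1): ALLOW
  req#9 t=14ms (window 1): ALLOW
  req#10 t=16ms (window 1): ALLOW
  req#11 t=18ms (window 2): ALLOW
  req#12 t=19ms (window 2): ALLOW
  req#13 t=21ms (window 2): ALLOW
  req#14 t=23ms (window 2): ALLOW
  req#15 t=24ms (window 2): ALLOW
  req#16 t=26ms (window 2): DENY
  req#17 t=28ms (window 3): ALLOW
  req#18 t=30ms (window 3): ALLOW
  req#19 t=32ms (window 3): ALLOW
  req#20 t=33ms (window 3): ALLOW
  req#21 t=35ms (window 3): ALLOW

Allowed counts by window: 5 5 5 5

Answer: 5 5 5 5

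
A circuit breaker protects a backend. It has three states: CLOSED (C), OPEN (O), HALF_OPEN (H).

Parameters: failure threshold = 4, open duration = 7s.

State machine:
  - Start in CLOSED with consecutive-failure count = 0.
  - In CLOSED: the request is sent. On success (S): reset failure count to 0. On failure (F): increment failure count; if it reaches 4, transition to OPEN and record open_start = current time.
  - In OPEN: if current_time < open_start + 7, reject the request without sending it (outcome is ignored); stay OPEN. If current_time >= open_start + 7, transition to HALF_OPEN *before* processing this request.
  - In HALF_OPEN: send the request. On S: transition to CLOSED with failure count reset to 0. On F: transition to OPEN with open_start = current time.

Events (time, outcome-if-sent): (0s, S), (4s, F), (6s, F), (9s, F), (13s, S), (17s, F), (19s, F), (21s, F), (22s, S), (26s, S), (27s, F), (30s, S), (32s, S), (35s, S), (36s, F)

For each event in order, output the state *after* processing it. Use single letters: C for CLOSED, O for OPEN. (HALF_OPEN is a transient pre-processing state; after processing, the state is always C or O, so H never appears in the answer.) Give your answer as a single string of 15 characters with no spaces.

Answer: CCCCCCCCCCCCCCC

Derivation:
State after each event:
  event#1 t=0s outcome=S: state=CLOSED
  event#2 t=4s outcome=F: state=CLOSED
  event#3 t=6s outcome=F: state=CLOSED
  event#4 t=9s outcome=F: state=CLOSED
  event#5 t=13s outcome=S: state=CLOSED
  event#6 t=17s outcome=F: state=CLOSED
  event#7 t=19s outcome=F: state=CLOSED
  event#8 t=21s outcome=F: state=CLOSED
  event#9 t=22s outcome=S: state=CLOSED
  event#10 t=26s outcome=S: state=CLOSED
  event#11 t=27s outcome=F: state=CLOSED
  event#12 t=30s outcome=S: state=CLOSED
  event#13 t=32s outcome=S: state=CLOSED
  event#14 t=35s outcome=S: state=CLOSED
  event#15 t=36s outcome=F: state=CLOSED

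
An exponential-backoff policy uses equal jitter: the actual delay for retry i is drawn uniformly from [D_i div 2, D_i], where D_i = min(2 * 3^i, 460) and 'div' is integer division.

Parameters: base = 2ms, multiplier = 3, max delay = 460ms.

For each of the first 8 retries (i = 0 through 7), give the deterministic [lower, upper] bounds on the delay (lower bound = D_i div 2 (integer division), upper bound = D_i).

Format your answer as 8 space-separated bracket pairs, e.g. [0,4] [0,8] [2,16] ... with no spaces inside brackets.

Computing bounds per retry:
  i=0: D_i=min(2*3^0,460)=2, bounds=[1,2]
  i=1: D_i=min(2*3^1,460)=6, bounds=[3,6]
  i=2: D_i=min(2*3^2,460)=18, bounds=[9,18]
  i=3: D_i=min(2*3^3,460)=54, bounds=[27,54]
  i=4: D_i=min(2*3^4,460)=162, bounds=[81,162]
  i=5: D_i=min(2*3^5,460)=460, bounds=[230,460]
  i=6: D_i=min(2*3^6,460)=460, bounds=[230,460]
  i=7: D_i=min(2*3^7,460)=460, bounds=[230,460]

Answer: [1,2] [3,6] [9,18] [27,54] [81,162] [230,460] [230,460] [230,460]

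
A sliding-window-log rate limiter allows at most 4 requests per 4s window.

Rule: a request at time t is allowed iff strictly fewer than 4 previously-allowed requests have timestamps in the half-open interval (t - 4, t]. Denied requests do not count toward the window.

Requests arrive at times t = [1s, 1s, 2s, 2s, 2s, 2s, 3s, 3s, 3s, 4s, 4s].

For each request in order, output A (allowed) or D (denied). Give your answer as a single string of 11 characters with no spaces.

Answer: AAAADDDDDDD

Derivation:
Tracking allowed requests in the window:
  req#1 t=1s: ALLOW
  req#2 t=1s: ALLOW
  req#3 t=2s: ALLOW
  req#4 t=2s: ALLOW
  req#5 t=2s: DENY
  req#6 t=2s: DENY
  req#7 t=3s: DENY
  req#8 t=3s: DENY
  req#9 t=3s: DENY
  req#10 t=4s: DENY
  req#11 t=4s: DENY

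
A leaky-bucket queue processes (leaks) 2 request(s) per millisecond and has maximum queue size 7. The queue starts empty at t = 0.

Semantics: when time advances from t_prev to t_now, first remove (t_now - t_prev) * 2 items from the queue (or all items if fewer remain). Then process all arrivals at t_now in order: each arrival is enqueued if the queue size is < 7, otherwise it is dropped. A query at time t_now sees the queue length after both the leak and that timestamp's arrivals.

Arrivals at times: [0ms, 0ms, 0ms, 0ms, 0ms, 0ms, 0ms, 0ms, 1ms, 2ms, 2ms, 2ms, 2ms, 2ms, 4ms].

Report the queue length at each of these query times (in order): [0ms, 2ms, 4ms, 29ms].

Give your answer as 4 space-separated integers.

Queue lengths at query times:
  query t=0ms: backlog = 7
  query t=2ms: backlog = 7
  query t=4ms: backlog = 4
  query t=29ms: backlog = 0

Answer: 7 7 4 0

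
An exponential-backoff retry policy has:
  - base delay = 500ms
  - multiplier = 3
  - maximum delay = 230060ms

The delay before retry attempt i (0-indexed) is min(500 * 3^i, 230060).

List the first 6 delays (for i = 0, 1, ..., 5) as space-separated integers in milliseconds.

Answer: 500 1500 4500 13500 40500 121500

Derivation:
Computing each delay:
  i=0: min(500*3^0, 230060) = 500
  i=1: min(500*3^1, 230060) = 1500
  i=2: min(500*3^2, 230060) = 4500
  i=3: min(500*3^3, 230060) = 13500
  i=4: min(500*3^4, 230060) = 40500
  i=5: min(500*3^5, 230060) = 121500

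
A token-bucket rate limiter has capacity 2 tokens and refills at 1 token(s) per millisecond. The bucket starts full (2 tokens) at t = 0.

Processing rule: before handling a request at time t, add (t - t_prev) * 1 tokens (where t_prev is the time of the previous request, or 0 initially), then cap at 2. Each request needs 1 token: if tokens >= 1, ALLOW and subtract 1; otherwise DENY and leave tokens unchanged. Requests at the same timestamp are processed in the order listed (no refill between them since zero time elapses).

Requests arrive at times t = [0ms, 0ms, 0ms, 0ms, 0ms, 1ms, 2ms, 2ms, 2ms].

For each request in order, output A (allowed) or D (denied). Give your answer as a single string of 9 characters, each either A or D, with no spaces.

Answer: AADDDAADD

Derivation:
Simulating step by step:
  req#1 t=0ms: ALLOW
  req#2 t=0ms: ALLOW
  req#3 t=0ms: DENY
  req#4 t=0ms: DENY
  req#5 t=0ms: DENY
  req#6 t=1ms: ALLOW
  req#7 t=2ms: ALLOW
  req#8 t=2ms: DENY
  req#9 t=2ms: DENY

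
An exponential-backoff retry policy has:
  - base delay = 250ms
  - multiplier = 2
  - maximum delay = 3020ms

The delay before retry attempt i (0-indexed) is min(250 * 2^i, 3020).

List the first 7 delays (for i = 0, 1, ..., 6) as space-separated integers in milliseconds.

Answer: 250 500 1000 2000 3020 3020 3020

Derivation:
Computing each delay:
  i=0: min(250*2^0, 3020) = 250
  i=1: min(250*2^1, 3020) = 500
  i=2: min(250*2^2, 3020) = 1000
  i=3: min(250*2^3, 3020) = 2000
  i=4: min(250*2^4, 3020) = 3020
  i=5: min(250*2^5, 3020) = 3020
  i=6: min(250*2^6, 3020) = 3020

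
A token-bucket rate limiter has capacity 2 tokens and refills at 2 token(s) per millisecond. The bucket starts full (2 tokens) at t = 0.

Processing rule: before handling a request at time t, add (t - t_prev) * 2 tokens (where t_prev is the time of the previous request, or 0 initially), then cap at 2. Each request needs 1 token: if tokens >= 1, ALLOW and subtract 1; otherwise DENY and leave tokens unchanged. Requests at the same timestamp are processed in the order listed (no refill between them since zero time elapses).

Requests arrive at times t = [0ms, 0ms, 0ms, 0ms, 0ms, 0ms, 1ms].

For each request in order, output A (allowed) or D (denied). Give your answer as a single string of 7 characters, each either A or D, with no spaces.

Answer: AADDDDA

Derivation:
Simulating step by step:
  req#1 t=0ms: ALLOW
  req#2 t=0ms: ALLOW
  req#3 t=0ms: DENY
  req#4 t=0ms: DENY
  req#5 t=0ms: DENY
  req#6 t=0ms: DENY
  req#7 t=1ms: ALLOW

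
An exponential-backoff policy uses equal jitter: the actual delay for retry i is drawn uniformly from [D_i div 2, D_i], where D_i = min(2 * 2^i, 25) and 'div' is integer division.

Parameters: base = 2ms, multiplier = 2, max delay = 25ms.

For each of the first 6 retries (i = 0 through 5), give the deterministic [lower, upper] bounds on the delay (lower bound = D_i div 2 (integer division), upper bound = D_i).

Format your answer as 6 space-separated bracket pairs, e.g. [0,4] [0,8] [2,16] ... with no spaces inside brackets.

Answer: [1,2] [2,4] [4,8] [8,16] [12,25] [12,25]

Derivation:
Computing bounds per retry:
  i=0: D_i=min(2*2^0,25)=2, bounds=[1,2]
  i=1: D_i=min(2*2^1,25)=4, bounds=[2,4]
  i=2: D_i=min(2*2^2,25)=8, bounds=[4,8]
  i=3: D_i=min(2*2^3,25)=16, bounds=[8,16]
  i=4: D_i=min(2*2^4,25)=25, bounds=[12,25]
  i=5: D_i=min(2*2^5,25)=25, bounds=[12,25]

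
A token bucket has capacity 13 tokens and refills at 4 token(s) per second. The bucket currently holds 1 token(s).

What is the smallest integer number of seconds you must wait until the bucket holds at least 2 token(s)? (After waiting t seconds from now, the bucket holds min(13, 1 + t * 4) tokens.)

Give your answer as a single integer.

Answer: 1

Derivation:
Need 1 + t * 4 >= 2, so t >= 1/4.
Smallest integer t = ceil(1/4) = 1.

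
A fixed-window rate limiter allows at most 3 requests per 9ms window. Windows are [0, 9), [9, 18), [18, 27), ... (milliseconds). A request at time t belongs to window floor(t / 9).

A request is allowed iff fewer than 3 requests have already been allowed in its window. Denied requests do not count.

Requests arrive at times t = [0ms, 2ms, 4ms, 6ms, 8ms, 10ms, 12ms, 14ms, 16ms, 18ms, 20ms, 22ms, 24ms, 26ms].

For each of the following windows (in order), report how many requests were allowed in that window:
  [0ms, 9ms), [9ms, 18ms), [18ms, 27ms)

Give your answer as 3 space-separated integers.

Processing requests:
  req#1 t=0ms (window 0): ALLOW
  req#2 t=2ms (window 0): ALLOW
  req#3 t=4ms (window 0): ALLOW
  req#4 t=6ms (window 0): DENY
  req#5 t=8ms (window 0): DENY
  req#6 t=10ms (window 1): ALLOW
  req#7 t=12ms (window 1): ALLOW
  req#8 t=14ms (window 1): ALLOW
  req#9 t=16ms (window 1): DENY
  req#10 t=18ms (window 2): ALLOW
  req#11 t=20ms (window 2): ALLOW
  req#12 t=22ms (window 2): ALLOW
  req#13 t=24ms (window 2): DENY
  req#14 t=26ms (window 2): DENY

Allowed counts by window: 3 3 3

Answer: 3 3 3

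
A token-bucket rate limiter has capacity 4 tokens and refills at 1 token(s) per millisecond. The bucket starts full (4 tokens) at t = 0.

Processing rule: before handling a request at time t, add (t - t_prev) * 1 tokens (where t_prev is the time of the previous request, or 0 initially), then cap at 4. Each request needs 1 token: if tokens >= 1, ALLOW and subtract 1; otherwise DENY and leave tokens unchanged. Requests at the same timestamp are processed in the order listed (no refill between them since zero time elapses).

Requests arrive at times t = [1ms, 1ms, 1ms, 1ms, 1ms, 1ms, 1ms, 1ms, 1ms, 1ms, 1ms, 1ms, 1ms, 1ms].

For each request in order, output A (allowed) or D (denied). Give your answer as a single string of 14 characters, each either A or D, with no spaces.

Answer: AAAADDDDDDDDDD

Derivation:
Simulating step by step:
  req#1 t=1ms: ALLOW
  req#2 t=1ms: ALLOW
  req#3 t=1ms: ALLOW
  req#4 t=1ms: ALLOW
  req#5 t=1ms: DENY
  req#6 t=1ms: DENY
  req#7 t=1ms: DENY
  req#8 t=1ms: DENY
  req#9 t=1ms: DENY
  req#10 t=1ms: DENY
  req#11 t=1ms: DENY
  req#12 t=1ms: DENY
  req#13 t=1ms: DENY
  req#14 t=1ms: DENY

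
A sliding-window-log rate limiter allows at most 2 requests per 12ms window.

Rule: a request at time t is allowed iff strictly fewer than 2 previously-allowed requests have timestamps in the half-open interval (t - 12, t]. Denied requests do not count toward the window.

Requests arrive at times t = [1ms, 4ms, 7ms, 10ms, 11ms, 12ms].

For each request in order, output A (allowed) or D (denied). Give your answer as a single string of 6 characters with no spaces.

Tracking allowed requests in the window:
  req#1 t=1ms: ALLOW
  req#2 t=4ms: ALLOW
  req#3 t=7ms: DENY
  req#4 t=10ms: DENY
  req#5 t=11ms: DENY
  req#6 t=12ms: DENY

Answer: AADDDD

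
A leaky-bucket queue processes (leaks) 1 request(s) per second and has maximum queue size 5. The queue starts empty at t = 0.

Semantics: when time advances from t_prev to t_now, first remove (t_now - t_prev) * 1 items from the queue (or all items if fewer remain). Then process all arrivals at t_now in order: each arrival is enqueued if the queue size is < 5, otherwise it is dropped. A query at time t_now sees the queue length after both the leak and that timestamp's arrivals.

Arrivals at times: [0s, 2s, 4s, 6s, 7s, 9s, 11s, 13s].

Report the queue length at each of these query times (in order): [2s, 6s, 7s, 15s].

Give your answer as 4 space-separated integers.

Answer: 1 1 1 0

Derivation:
Queue lengths at query times:
  query t=2s: backlog = 1
  query t=6s: backlog = 1
  query t=7s: backlog = 1
  query t=15s: backlog = 0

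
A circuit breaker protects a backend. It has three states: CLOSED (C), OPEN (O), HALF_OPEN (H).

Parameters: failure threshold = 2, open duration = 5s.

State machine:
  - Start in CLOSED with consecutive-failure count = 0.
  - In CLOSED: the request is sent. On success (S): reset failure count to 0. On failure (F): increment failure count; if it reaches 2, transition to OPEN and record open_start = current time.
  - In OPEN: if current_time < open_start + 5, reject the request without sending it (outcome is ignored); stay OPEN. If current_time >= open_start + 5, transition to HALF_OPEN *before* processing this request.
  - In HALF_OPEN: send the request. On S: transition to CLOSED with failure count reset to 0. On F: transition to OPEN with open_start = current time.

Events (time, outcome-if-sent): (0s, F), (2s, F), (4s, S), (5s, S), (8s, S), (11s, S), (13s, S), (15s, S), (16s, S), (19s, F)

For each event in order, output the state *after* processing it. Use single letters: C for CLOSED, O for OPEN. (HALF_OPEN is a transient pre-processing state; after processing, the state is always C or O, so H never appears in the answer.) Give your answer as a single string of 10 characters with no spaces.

Answer: COOOCCCCCC

Derivation:
State after each event:
  event#1 t=0s outcome=F: state=CLOSED
  event#2 t=2s outcome=F: state=OPEN
  event#3 t=4s outcome=S: state=OPEN
  event#4 t=5s outcome=S: state=OPEN
  event#5 t=8s outcome=S: state=CLOSED
  event#6 t=11s outcome=S: state=CLOSED
  event#7 t=13s outcome=S: state=CLOSED
  event#8 t=15s outcome=S: state=CLOSED
  event#9 t=16s outcome=S: state=CLOSED
  event#10 t=19s outcome=F: state=CLOSED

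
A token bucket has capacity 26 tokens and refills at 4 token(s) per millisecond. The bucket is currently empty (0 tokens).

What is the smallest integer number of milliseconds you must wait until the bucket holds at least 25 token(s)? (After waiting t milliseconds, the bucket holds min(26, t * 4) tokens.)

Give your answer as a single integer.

Need t * 4 >= 25, so t >= 25/4.
Smallest integer t = ceil(25/4) = 7.

Answer: 7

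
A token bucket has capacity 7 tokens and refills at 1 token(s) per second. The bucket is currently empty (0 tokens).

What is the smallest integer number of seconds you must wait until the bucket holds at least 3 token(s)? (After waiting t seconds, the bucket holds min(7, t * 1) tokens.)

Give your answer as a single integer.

Answer: 3

Derivation:
Need t * 1 >= 3, so t >= 3/1.
Smallest integer t = ceil(3/1) = 3.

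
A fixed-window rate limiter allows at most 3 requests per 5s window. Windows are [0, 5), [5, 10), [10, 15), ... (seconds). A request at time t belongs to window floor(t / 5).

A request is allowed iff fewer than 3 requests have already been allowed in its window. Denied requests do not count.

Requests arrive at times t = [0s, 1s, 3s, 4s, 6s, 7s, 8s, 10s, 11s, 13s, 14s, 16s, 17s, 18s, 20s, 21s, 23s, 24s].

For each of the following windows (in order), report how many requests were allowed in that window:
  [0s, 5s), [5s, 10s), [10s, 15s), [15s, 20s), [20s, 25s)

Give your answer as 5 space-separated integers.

Answer: 3 3 3 3 3

Derivation:
Processing requests:
  req#1 t=0s (window 0): ALLOW
  req#2 t=1s (window 0): ALLOW
  req#3 t=3s (window 0): ALLOW
  req#4 t=4s (window 0): DENY
  req#5 t=6s (window 1): ALLOW
  req#6 t=7s (window 1): ALLOW
  req#7 t=8s (window 1): ALLOW
  req#8 t=10s (window 2): ALLOW
  req#9 t=11s (window 2): ALLOW
  req#10 t=13s (window 2): ALLOW
  req#11 t=14s (window 2): DENY
  req#12 t=16s (window 3): ALLOW
  req#13 t=17s (window 3): ALLOW
  req#14 t=18s (window 3): ALLOW
  req#15 t=20s (window 4): ALLOW
  req#16 t=21s (window 4): ALLOW
  req#17 t=23s (window 4): ALLOW
  req#18 t=24s (window 4): DENY

Allowed counts by window: 3 3 3 3 3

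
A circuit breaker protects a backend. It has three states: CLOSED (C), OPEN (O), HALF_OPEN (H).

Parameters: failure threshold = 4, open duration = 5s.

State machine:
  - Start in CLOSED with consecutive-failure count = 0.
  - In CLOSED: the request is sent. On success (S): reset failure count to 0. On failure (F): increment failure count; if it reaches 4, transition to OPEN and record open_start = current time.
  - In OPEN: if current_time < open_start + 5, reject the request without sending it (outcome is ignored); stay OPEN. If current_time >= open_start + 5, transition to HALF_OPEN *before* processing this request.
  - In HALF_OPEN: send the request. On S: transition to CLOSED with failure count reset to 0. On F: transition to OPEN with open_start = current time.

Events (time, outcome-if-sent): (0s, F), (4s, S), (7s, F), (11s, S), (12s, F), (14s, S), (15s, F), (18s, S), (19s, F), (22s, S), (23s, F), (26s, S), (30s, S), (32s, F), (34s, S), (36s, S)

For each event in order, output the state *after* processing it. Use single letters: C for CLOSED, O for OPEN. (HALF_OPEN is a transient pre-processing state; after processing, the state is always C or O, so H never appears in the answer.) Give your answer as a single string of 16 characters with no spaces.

State after each event:
  event#1 t=0s outcome=F: state=CLOSED
  event#2 t=4s outcome=S: state=CLOSED
  event#3 t=7s outcome=F: state=CLOSED
  event#4 t=11s outcome=S: state=CLOSED
  event#5 t=12s outcome=F: state=CLOSED
  event#6 t=14s outcome=S: state=CLOSED
  event#7 t=15s outcome=F: state=CLOSED
  event#8 t=18s outcome=S: state=CLOSED
  event#9 t=19s outcome=F: state=CLOSED
  event#10 t=22s outcome=S: state=CLOSED
  event#11 t=23s outcome=F: state=CLOSED
  event#12 t=26s outcome=S: state=CLOSED
  event#13 t=30s outcome=S: state=CLOSED
  event#14 t=32s outcome=F: state=CLOSED
  event#15 t=34s outcome=S: state=CLOSED
  event#16 t=36s outcome=S: state=CLOSED

Answer: CCCCCCCCCCCCCCCC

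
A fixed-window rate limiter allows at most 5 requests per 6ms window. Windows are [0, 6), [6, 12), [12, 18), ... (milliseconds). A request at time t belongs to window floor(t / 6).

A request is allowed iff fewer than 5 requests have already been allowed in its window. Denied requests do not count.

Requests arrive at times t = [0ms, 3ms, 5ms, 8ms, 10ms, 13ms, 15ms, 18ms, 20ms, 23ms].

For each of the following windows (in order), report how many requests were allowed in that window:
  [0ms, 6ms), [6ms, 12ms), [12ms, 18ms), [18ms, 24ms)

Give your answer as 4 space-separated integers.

Processing requests:
  req#1 t=0ms (window 0): ALLOW
  req#2 t=3ms (window 0): ALLOW
  req#3 t=5ms (window 0): ALLOW
  req#4 t=8ms (window 1): ALLOW
  req#5 t=10ms (window 1): ALLOW
  req#6 t=13ms (window 2): ALLOW
  req#7 t=15ms (window 2): ALLOW
  req#8 t=18ms (window 3): ALLOW
  req#9 t=20ms (window 3): ALLOW
  req#10 t=23ms (window 3): ALLOW

Allowed counts by window: 3 2 2 3

Answer: 3 2 2 3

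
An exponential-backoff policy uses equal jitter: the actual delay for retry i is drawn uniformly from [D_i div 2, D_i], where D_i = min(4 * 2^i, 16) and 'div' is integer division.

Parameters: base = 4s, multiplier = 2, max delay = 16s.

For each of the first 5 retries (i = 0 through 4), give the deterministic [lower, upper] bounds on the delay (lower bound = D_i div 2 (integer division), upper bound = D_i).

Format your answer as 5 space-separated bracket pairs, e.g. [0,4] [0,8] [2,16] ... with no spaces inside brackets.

Computing bounds per retry:
  i=0: D_i=min(4*2^0,16)=4, bounds=[2,4]
  i=1: D_i=min(4*2^1,16)=8, bounds=[4,8]
  i=2: D_i=min(4*2^2,16)=16, bounds=[8,16]
  i=3: D_i=min(4*2^3,16)=16, bounds=[8,16]
  i=4: D_i=min(4*2^4,16)=16, bounds=[8,16]

Answer: [2,4] [4,8] [8,16] [8,16] [8,16]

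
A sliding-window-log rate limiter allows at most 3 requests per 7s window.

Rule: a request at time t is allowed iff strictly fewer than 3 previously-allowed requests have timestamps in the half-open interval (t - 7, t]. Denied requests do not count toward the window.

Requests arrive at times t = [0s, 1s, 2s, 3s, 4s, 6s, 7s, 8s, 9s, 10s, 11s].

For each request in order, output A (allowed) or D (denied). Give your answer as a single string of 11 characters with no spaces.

Tracking allowed requests in the window:
  req#1 t=0s: ALLOW
  req#2 t=1s: ALLOW
  req#3 t=2s: ALLOW
  req#4 t=3s: DENY
  req#5 t=4s: DENY
  req#6 t=6s: DENY
  req#7 t=7s: ALLOW
  req#8 t=8s: ALLOW
  req#9 t=9s: ALLOW
  req#10 t=10s: DENY
  req#11 t=11s: DENY

Answer: AAADDDAAADD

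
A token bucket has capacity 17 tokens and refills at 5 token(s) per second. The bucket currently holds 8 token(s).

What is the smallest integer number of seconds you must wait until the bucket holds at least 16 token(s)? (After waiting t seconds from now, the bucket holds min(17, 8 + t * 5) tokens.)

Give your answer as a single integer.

Answer: 2

Derivation:
Need 8 + t * 5 >= 16, so t >= 8/5.
Smallest integer t = ceil(8/5) = 2.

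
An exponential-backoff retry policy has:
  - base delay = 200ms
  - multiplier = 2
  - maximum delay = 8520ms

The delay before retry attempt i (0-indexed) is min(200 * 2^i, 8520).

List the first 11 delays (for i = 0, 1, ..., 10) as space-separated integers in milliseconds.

Computing each delay:
  i=0: min(200*2^0, 8520) = 200
  i=1: min(200*2^1, 8520) = 400
  i=2: min(200*2^2, 8520) = 800
  i=3: min(200*2^3, 8520) = 1600
  i=4: min(200*2^4, 8520) = 3200
  i=5: min(200*2^5, 8520) = 6400
  i=6: min(200*2^6, 8520) = 8520
  i=7: min(200*2^7, 8520) = 8520
  i=8: min(200*2^8, 8520) = 8520
  i=9: min(200*2^9, 8520) = 8520
  i=10: min(200*2^10, 8520) = 8520

Answer: 200 400 800 1600 3200 6400 8520 8520 8520 8520 8520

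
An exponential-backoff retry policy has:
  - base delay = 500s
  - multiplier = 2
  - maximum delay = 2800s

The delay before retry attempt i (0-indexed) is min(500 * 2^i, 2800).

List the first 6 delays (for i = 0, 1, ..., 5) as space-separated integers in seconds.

Answer: 500 1000 2000 2800 2800 2800

Derivation:
Computing each delay:
  i=0: min(500*2^0, 2800) = 500
  i=1: min(500*2^1, 2800) = 1000
  i=2: min(500*2^2, 2800) = 2000
  i=3: min(500*2^3, 2800) = 2800
  i=4: min(500*2^4, 2800) = 2800
  i=5: min(500*2^5, 2800) = 2800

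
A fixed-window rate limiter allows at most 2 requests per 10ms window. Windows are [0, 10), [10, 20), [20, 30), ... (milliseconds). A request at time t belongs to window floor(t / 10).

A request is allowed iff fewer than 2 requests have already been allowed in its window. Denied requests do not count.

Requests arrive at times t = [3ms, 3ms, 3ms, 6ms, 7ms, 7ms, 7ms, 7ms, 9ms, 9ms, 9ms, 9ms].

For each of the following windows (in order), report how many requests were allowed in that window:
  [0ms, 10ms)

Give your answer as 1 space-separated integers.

Processing requests:
  req#1 t=3ms (window 0): ALLOW
  req#2 t=3ms (window 0): ALLOW
  req#3 t=3ms (window 0): DENY
  req#4 t=6ms (window 0): DENY
  req#5 t=7ms (window 0): DENY
  req#6 t=7ms (window 0): DENY
  req#7 t=7ms (window 0): DENY
  req#8 t=7ms (window 0): DENY
  req#9 t=9ms (window 0): DENY
  req#10 t=9ms (window 0): DENY
  req#11 t=9ms (window 0): DENY
  req#12 t=9ms (window 0): DENY

Allowed counts by window: 2

Answer: 2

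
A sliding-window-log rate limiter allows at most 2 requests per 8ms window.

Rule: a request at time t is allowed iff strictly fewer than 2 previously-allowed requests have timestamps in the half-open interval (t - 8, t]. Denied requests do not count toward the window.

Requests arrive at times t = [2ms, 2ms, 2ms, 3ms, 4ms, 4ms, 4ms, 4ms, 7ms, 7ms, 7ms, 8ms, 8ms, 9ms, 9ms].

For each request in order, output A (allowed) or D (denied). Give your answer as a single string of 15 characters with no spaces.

Tracking allowed requests in the window:
  req#1 t=2ms: ALLOW
  req#2 t=2ms: ALLOW
  req#3 t=2ms: DENY
  req#4 t=3ms: DENY
  req#5 t=4ms: DENY
  req#6 t=4ms: DENY
  req#7 t=4ms: DENY
  req#8 t=4ms: DENY
  req#9 t=7ms: DENY
  req#10 t=7ms: DENY
  req#11 t=7ms: DENY
  req#12 t=8ms: DENY
  req#13 t=8ms: DENY
  req#14 t=9ms: DENY
  req#15 t=9ms: DENY

Answer: AADDDDDDDDDDDDD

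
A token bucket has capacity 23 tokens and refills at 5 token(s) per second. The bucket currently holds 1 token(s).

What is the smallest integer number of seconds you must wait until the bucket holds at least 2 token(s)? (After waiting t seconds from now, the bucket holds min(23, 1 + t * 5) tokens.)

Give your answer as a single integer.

Need 1 + t * 5 >= 2, so t >= 1/5.
Smallest integer t = ceil(1/5) = 1.

Answer: 1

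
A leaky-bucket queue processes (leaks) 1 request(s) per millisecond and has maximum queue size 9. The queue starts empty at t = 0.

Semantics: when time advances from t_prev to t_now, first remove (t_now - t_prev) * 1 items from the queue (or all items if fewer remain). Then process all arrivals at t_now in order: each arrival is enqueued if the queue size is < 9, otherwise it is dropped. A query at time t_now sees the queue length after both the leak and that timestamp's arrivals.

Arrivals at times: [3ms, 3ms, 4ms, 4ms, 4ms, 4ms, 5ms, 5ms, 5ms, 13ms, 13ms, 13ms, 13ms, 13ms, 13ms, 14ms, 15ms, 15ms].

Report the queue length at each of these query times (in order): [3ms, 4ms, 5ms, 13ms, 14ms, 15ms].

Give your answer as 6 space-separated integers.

Answer: 2 5 7 6 6 7

Derivation:
Queue lengths at query times:
  query t=3ms: backlog = 2
  query t=4ms: backlog = 5
  query t=5ms: backlog = 7
  query t=13ms: backlog = 6
  query t=14ms: backlog = 6
  query t=15ms: backlog = 7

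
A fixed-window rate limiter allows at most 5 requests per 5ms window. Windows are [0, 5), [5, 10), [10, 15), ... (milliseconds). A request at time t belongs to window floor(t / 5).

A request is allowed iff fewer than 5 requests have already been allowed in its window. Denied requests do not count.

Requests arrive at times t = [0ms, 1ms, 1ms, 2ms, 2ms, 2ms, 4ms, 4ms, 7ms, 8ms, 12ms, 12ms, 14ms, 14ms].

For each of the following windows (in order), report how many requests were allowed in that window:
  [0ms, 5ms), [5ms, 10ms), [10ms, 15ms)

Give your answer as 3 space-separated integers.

Answer: 5 2 4

Derivation:
Processing requests:
  req#1 t=0ms (window 0): ALLOW
  req#2 t=1ms (window 0): ALLOW
  req#3 t=1ms (window 0): ALLOW
  req#4 t=2ms (window 0): ALLOW
  req#5 t=2ms (window 0): ALLOW
  req#6 t=2ms (window 0): DENY
  req#7 t=4ms (window 0): DENY
  req#8 t=4ms (window 0): DENY
  req#9 t=7ms (window 1): ALLOW
  req#10 t=8ms (window 1): ALLOW
  req#11 t=12ms (window 2): ALLOW
  req#12 t=12ms (window 2): ALLOW
  req#13 t=14ms (window 2): ALLOW
  req#14 t=14ms (window 2): ALLOW

Allowed counts by window: 5 2 4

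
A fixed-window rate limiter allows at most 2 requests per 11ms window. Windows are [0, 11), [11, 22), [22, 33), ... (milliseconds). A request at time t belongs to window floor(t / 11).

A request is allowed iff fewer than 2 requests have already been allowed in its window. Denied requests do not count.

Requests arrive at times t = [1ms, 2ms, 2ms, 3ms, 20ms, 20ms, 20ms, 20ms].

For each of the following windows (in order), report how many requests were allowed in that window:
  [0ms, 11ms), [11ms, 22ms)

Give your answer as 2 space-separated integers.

Answer: 2 2

Derivation:
Processing requests:
  req#1 t=1ms (window 0): ALLOW
  req#2 t=2ms (window 0): ALLOW
  req#3 t=2ms (window 0): DENY
  req#4 t=3ms (window 0): DENY
  req#5 t=20ms (window 1): ALLOW
  req#6 t=20ms (window 1): ALLOW
  req#7 t=20ms (window 1): DENY
  req#8 t=20ms (window 1): DENY

Allowed counts by window: 2 2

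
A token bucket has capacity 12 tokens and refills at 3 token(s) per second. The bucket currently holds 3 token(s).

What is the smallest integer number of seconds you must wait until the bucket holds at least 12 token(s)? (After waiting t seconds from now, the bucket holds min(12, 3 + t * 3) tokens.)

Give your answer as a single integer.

Answer: 3

Derivation:
Need 3 + t * 3 >= 12, so t >= 9/3.
Smallest integer t = ceil(9/3) = 3.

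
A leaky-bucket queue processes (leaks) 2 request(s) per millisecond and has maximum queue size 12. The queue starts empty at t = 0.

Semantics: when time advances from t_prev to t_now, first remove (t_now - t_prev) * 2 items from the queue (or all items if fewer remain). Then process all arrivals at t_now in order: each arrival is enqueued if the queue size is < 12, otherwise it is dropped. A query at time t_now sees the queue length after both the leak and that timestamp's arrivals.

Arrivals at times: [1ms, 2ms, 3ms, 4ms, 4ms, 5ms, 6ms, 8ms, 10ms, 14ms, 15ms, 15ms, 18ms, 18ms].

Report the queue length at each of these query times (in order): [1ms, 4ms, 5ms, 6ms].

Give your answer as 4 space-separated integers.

Answer: 1 2 1 1

Derivation:
Queue lengths at query times:
  query t=1ms: backlog = 1
  query t=4ms: backlog = 2
  query t=5ms: backlog = 1
  query t=6ms: backlog = 1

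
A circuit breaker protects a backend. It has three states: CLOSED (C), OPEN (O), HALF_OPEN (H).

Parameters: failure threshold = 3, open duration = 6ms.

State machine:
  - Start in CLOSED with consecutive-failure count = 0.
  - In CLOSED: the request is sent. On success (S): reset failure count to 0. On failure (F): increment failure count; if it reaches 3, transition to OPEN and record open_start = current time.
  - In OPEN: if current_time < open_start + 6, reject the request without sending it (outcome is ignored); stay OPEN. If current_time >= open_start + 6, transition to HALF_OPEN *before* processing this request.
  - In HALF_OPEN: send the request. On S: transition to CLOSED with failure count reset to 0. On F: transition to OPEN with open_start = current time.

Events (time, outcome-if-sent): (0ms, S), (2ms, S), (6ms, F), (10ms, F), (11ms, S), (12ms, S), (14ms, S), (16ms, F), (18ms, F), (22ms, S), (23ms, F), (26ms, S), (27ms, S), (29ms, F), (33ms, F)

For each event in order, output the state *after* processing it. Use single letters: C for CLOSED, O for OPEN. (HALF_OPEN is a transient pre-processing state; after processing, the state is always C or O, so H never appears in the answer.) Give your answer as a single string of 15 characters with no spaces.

Answer: CCCCCCCCCCCCCCC

Derivation:
State after each event:
  event#1 t=0ms outcome=S: state=CLOSED
  event#2 t=2ms outcome=S: state=CLOSED
  event#3 t=6ms outcome=F: state=CLOSED
  event#4 t=10ms outcome=F: state=CLOSED
  event#5 t=11ms outcome=S: state=CLOSED
  event#6 t=12ms outcome=S: state=CLOSED
  event#7 t=14ms outcome=S: state=CLOSED
  event#8 t=16ms outcome=F: state=CLOSED
  event#9 t=18ms outcome=F: state=CLOSED
  event#10 t=22ms outcome=S: state=CLOSED
  event#11 t=23ms outcome=F: state=CLOSED
  event#12 t=26ms outcome=S: state=CLOSED
  event#13 t=27ms outcome=S: state=CLOSED
  event#14 t=29ms outcome=F: state=CLOSED
  event#15 t=33ms outcome=F: state=CLOSED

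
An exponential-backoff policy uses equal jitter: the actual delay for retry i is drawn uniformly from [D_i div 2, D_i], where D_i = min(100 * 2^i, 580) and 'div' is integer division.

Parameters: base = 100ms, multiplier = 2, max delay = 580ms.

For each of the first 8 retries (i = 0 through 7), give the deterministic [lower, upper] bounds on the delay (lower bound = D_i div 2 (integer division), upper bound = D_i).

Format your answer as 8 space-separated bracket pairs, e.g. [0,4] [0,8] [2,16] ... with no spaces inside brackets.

Answer: [50,100] [100,200] [200,400] [290,580] [290,580] [290,580] [290,580] [290,580]

Derivation:
Computing bounds per retry:
  i=0: D_i=min(100*2^0,580)=100, bounds=[50,100]
  i=1: D_i=min(100*2^1,580)=200, bounds=[100,200]
  i=2: D_i=min(100*2^2,580)=400, bounds=[200,400]
  i=3: D_i=min(100*2^3,580)=580, bounds=[290,580]
  i=4: D_i=min(100*2^4,580)=580, bounds=[290,580]
  i=5: D_i=min(100*2^5,580)=580, bounds=[290,580]
  i=6: D_i=min(100*2^6,580)=580, bounds=[290,580]
  i=7: D_i=min(100*2^7,580)=580, bounds=[290,580]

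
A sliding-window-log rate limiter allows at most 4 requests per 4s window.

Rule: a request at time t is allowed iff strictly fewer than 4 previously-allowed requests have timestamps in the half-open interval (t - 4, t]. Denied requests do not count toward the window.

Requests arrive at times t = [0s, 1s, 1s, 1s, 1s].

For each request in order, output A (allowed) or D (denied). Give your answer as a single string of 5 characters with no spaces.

Tracking allowed requests in the window:
  req#1 t=0s: ALLOW
  req#2 t=1s: ALLOW
  req#3 t=1s: ALLOW
  req#4 t=1s: ALLOW
  req#5 t=1s: DENY

Answer: AAAAD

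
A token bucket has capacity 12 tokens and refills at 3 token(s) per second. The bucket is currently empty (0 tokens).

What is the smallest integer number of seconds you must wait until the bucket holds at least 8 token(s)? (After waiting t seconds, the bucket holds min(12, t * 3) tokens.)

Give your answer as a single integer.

Answer: 3

Derivation:
Need t * 3 >= 8, so t >= 8/3.
Smallest integer t = ceil(8/3) = 3.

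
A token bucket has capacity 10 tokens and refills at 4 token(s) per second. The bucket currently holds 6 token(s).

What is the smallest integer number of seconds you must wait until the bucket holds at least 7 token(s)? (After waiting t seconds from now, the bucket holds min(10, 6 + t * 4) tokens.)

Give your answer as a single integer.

Need 6 + t * 4 >= 7, so t >= 1/4.
Smallest integer t = ceil(1/4) = 1.

Answer: 1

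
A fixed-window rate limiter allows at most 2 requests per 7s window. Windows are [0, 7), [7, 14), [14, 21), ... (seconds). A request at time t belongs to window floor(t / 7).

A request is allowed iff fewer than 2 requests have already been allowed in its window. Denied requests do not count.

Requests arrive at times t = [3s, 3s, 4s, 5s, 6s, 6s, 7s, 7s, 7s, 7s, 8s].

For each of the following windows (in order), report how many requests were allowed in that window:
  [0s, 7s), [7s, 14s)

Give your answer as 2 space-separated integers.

Processing requests:
  req#1 t=3s (window 0): ALLOW
  req#2 t=3s (window 0): ALLOW
  req#3 t=4s (window 0): DENY
  req#4 t=5s (window 0): DENY
  req#5 t=6s (window 0): DENY
  req#6 t=6s (window 0): DENY
  req#7 t=7s (window 1): ALLOW
  req#8 t=7s (window 1): ALLOW
  req#9 t=7s (window 1): DENY
  req#10 t=7s (window 1): DENY
  req#11 t=8s (window 1): DENY

Allowed counts by window: 2 2

Answer: 2 2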